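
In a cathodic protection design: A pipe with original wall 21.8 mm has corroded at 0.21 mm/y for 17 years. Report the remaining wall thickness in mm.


Remaining wall = original − CR × time
t = 21.8 − 0.21*17 = 21.8 − 3.57 = 18.23 mm

18.23 mm


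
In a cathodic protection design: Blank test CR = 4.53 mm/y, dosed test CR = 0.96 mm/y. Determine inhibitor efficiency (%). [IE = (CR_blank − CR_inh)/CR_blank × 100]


Apply the inhibitor-efficiency definition: IE = (CR_blank − CR_inh)/CR_blank × 100
IE = (4.53 − 0.96) / 4.53 × 100
IE = 3.57 / 4.53 × 100 = 78.8 %

78.8 %


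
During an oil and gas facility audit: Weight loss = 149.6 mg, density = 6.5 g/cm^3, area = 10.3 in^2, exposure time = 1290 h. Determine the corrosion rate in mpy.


Apply the mpy weight-loss relation: CR = 534 * W / (D * A * T)
Numerator: 534 * 149.6 = 79886.4
Denominator: 6.5 * 10.3 * 1290 = 86365.5
CR = 79886.4 / 86365.5 = 0.925 mpy

0.925 mpy


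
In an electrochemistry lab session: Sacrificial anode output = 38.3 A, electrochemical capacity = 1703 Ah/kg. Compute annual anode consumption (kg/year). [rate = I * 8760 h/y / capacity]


Annual consumption = current * hours per year / capacity
Rate = 38.3 * 8760 / 1703 = 197.0 kg/year

197.0 kg/year


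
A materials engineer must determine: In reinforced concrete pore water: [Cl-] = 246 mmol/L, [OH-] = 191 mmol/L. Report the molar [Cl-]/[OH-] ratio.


Threshold parameter = [Cl-] / [OH-] (molar basis; both in mmol/L, so units cancel)
Ratio = 246 / 191 = 1.29

1.29


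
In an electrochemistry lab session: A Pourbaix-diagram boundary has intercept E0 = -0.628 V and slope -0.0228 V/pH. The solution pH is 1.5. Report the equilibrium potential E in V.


Apply the Pourbaix line equation: E = E0 + slope*pH
E = -0.628 + (-0.0228)*1.5 = -0.628 + (-0.0342) = -0.6622 V
Rounded to 3 decimal places: E = -0.662 V

-0.662 V


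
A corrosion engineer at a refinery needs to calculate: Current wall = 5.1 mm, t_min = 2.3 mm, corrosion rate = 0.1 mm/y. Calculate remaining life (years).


Apply the remaining-life relation: RL = (t_current − t_min) / CR
RL = (5.1 − 2.3) / 0.1 = 2.8 / 0.1 = 28.0 years

28.0 years


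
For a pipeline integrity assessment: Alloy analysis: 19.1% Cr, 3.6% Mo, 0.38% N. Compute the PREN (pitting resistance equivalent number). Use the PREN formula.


Apply the PREN formula: PREN = Cr + 3.3*Mo + 16*N
PREN = 19.1 + 3.3*3.6 + 16*0.38
PREN = 19.1 + 11.88 + 6.08 = 37.06

37.06


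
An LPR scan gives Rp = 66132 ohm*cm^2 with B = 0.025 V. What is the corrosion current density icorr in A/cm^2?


Apply the Stern-Geary relation: icorr = B / Rp
icorr = 0.025 / 66132 = 3.78×10^-7 A/cm^2

3.78×10^-7 A/cm^2


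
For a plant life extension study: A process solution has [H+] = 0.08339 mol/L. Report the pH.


pH = −log10[H+]
pH = −log10(0.08339) = 1.08

1.08


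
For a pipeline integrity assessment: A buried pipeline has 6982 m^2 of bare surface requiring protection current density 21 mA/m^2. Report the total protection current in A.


I = area * current density, then convert mA → A (÷1000)
I = 6982 * 21 / 1000 = 146.62 A

146.62 A


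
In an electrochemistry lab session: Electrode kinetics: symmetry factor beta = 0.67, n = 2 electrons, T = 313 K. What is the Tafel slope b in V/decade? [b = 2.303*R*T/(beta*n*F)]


Apply the Tafel slope relation: b = 2.303*R*T/(beta*n*F)
Numerator: 2.303 * 8.314 * 313 = 5993.06
Denominator: 0.67 * 2 * 96485 = 129289.9
b = 5993.06 / 129289.9 = 0.046 V/decade

0.046 V/decade


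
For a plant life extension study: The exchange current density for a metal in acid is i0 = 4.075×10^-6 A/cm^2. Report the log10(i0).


i0 = 4.075×10^-6 A/cm^2
log10(i0) = -5.39

-5.39


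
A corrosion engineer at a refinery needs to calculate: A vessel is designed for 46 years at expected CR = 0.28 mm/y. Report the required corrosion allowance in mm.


Corrosion allowance = CR × design life
CA = 0.28 * 46 = 12.88 mm

12.88 mm


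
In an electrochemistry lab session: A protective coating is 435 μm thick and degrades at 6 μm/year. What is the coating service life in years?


Service life = thickness / degradation rate
Life = 435 / 6 = 72.5 years

72.5 years


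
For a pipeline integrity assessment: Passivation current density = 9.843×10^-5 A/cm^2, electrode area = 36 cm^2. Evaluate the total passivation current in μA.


I = i_pass * A, then convert A → μA (×10^6)
I = 9.843×10^-5 * 36 * 10^6 = 3543.48 μA

3543.48 μA


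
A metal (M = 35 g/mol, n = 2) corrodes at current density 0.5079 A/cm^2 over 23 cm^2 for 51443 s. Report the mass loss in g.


Apply Faraday's law: m = i*A*t*M / (n*F)
Total charge passed Q = i*A*t = 0.5079*23*51443 = 600941.6931 C
m = Q*M/(n*F) = 600941.6931*35/(2*96485) = 108.99601 g

108.99601 g


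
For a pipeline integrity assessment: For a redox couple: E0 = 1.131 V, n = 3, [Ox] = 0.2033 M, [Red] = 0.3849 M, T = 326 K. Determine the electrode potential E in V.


Apply the Nernst equation: E = E0 + (RT/nF)*ln([Ox]/[Red])
Step 1: RT/nF = 8.314*326/(3*96485) = 0.00936368 V
Step 2: [Ox]/[Red] = 0.2033/0.3849 = 0.528189
Step 3: ln(0.528189) = -0.638301
Step 4: correction = 0.00936368 * -0.638301 = -0.006 V
E = 1.131 + -0.006 = 1.125 V

1.125 V


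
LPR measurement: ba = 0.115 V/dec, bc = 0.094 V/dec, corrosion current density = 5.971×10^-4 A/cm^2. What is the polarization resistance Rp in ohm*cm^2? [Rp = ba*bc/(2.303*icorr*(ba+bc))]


Apply the Stern-Geary equation: Rp = ba*bc / (2.303*icorr*(ba+bc))
ba*bc = 0.115*0.094 = 0.01081
ba+bc = 0.209; 2.303*icorr*(ba+bc) = 2.303*5.971×10^-4*0.209 = 2.8740035×10^-4
Rp = 0.01081 / 2.8740035×10^-4 = 37.6 ohm*cm^2

37.6 ohm*cm^2


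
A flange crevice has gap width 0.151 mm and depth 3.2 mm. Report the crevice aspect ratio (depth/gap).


Aspect ratio = depth / gap
Ratio = 3.2 / 0.151 = 21.2

21.2


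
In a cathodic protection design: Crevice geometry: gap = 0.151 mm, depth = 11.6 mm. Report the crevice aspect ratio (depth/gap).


Aspect ratio = depth / gap
Ratio = 11.6 / 0.151 = 76.8

76.8


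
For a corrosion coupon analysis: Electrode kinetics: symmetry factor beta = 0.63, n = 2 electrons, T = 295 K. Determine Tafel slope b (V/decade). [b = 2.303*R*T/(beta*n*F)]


Apply the Tafel slope relation: b = 2.303*R*T/(beta*n*F)
Numerator: 2.303 * 8.314 * 295 = 5648.41
Denominator: 0.63 * 2 * 96485 = 121571.1
b = 5648.41 / 121571.1 = 0.0465 V/decade

0.0465 V/decade


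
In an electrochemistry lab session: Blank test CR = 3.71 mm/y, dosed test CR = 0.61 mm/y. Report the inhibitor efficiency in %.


Apply the inhibitor-efficiency definition: IE = (CR_blank − CR_inh)/CR_blank × 100
IE = (3.71 − 0.61) / 3.71 × 100
IE = 3.1 / 3.71 × 100 = 83.6 %

83.6 %


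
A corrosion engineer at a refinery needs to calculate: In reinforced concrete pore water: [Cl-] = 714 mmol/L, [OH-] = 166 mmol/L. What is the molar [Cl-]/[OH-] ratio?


Threshold parameter = [Cl-] / [OH-] (molar basis; both in mmol/L, so units cancel)
Ratio = 714 / 166 = 4.3

4.3


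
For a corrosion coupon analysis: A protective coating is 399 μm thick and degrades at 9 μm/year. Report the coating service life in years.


Service life = thickness / degradation rate
Life = 399 / 9 = 44.3 years

44.3 years


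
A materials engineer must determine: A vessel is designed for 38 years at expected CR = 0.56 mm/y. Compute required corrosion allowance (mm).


Corrosion allowance = CR × design life
CA = 0.56 * 38 = 21.28 mm

21.28 mm


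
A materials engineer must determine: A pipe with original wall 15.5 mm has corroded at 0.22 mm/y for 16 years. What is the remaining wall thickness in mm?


Remaining wall = original − CR × time
t = 15.5 − 0.22*16 = 15.5 − 3.52 = 11.98 mm

11.98 mm


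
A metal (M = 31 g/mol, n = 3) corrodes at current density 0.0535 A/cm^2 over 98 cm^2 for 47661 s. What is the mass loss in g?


Apply Faraday's law: m = i*A*t*M / (n*F)
Total charge passed Q = i*A*t = 0.0535*98*47661 = 249886.623 C
m = Q*M/(n*F) = 249886.623*31/(3*96485) = 26.7623 g

26.7623 g


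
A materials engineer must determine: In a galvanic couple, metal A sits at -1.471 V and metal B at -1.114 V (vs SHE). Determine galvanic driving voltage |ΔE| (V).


Driving voltage is the absolute potential difference.
|ΔE| = |-1.471 − (-1.114)| = 0.357 V

0.357 V


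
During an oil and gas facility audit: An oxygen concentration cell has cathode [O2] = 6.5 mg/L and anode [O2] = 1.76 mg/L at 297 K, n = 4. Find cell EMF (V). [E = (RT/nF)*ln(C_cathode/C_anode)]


Apply the Nernst concentration-cell relation: E = (RT/nF)*ln(C_cathode/C_anode)
RT/nF = 8.314*297/(4*96485) = 0.00639804 V
ln(6.5/1.76) = 1.30649
E = 0.00639804 * 1.30649 = 0.00836 V

0.00836 V


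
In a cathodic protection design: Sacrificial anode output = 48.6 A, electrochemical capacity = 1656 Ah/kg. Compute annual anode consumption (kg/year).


Annual consumption = current * hours per year / capacity
Rate = 48.6 * 8760 / 1656 = 257.1 kg/year

257.1 kg/year


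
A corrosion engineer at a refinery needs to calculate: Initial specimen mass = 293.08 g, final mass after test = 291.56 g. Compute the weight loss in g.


Weight loss = initial − final
WL = 293.08 − 291.56 = 1.52 g

1.52 g


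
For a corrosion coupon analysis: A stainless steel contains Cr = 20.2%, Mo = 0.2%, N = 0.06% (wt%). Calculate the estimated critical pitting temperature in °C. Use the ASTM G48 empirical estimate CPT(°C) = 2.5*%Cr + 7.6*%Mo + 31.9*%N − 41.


Apply the ASTM G48 empirical CPT estimate: CPT(°C) = 2.5*%Cr + 7.6*%Mo + 31.9*%N − 41
2.5*20.2 = 50.5; 7.6*0.2 = 1.52; 31.9*0.06 = 1.914
CPT = 50.5 + 1.52 + 1.914 − 41 = 12.934 °C
Rounded to 0.1 °C: CPT ≈ 12.9 °C

12.9 °C


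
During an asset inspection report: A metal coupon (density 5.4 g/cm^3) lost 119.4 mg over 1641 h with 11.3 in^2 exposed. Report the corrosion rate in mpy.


Apply the mpy weight-loss relation: CR = 534 * W / (D * A * T)
Numerator: 534 * 119.4 = 63759.6
Denominator: 5.4 * 11.3 * 1641 = 100133.82
CR = 63759.6 / 100133.82 = 0.63674 mpy

0.63674 mpy


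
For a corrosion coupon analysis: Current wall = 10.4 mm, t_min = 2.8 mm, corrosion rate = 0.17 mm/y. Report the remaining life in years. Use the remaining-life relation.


Apply the remaining-life relation: RL = (t_current − t_min) / CR
RL = (10.4 − 2.8) / 0.17 = 7.6 / 0.17 = 44.7 years

44.7 years


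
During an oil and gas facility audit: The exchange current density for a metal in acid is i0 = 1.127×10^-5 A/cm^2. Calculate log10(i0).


i0 = 1.127×10^-5 A/cm^2
log10(i0) = -4.948

-4.948


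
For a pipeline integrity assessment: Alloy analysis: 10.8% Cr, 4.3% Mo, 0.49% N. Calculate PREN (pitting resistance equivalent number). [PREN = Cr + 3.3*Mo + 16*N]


Apply the PREN formula: PREN = Cr + 3.3*Mo + 16*N
PREN = 10.8 + 3.3*4.3 + 16*0.49
PREN = 10.8 + 14.19 + 7.84 = 32.83

32.83


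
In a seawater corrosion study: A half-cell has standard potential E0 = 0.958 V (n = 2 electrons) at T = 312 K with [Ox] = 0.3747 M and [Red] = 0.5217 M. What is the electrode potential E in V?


Apply the Nernst equation: E = E0 + (RT/nF)*ln([Ox]/[Red])
Step 1: RT/nF = 8.314*312/(2*96485) = 0.01344234 V
Step 2: [Ox]/[Red] = 0.3747/0.5217 = 0.718229
Step 3: ln(0.718229) = -0.330967
Step 4: correction = 0.01344234 * -0.330967 = -0.004 V
E = 0.958 + -0.004 = 0.954 V

0.954 V


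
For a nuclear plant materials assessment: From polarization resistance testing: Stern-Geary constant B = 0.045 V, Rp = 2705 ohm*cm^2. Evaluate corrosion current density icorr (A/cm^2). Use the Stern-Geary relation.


Apply the Stern-Geary relation: icorr = B / Rp
icorr = 0.045 / 2705 = 1.664×10^-5 A/cm^2

1.664×10^-5 A/cm^2


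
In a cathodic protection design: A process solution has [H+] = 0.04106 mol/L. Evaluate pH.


pH = −log10[H+]
pH = −log10(0.04106) = 1.39

1.39


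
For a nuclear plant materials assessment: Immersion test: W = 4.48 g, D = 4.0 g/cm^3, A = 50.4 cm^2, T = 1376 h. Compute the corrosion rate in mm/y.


Apply the mm/y weight-loss relation: CR = 87600 * W / (D * A * T)
Numerator: 87600 * 4.48 = 392448.0
Denominator: 4.0 * 50.4 * 1376 = 277401.6
CR = 392448.0 / 277401.6 = 1.41473 mm/y

1.41473 mm/y


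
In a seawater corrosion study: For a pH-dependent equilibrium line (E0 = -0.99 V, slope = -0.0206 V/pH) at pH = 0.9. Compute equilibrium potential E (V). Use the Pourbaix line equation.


Apply the Pourbaix line equation: E = E0 + slope*pH
E = -0.99 + (-0.0206)*0.9 = -0.99 + (-0.01854) = -1.00854 V
Rounded to 3 decimal places: E = -1.009 V

-1.009 V


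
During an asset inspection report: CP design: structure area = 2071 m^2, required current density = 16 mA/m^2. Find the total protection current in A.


I = area * current density, then convert mA → A (÷1000)
I = 2071 * 16 / 1000 = 33.14 A

33.14 A


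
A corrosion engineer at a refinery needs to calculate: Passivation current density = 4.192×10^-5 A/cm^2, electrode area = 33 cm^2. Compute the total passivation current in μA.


I = i_pass * A, then convert A → μA (×10^6)
I = 4.192×10^-5 * 33 * 10^6 = 1383.36 μA

1383.36 μA


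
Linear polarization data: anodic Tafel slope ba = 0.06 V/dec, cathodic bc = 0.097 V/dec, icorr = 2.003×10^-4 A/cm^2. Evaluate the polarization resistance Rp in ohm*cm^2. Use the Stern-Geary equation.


Apply the Stern-Geary equation: Rp = ba*bc / (2.303*icorr*(ba+bc))
ba*bc = 0.06*0.097 = 0.00582
ba+bc = 0.157; 2.303*icorr*(ba+bc) = 2.303*2.003×10^-4*0.157 = 7.2422671×10^-5
Rp = 0.00582 / 7.2422671×10^-5 = 80.36 ohm*cm^2

80.36 ohm*cm^2


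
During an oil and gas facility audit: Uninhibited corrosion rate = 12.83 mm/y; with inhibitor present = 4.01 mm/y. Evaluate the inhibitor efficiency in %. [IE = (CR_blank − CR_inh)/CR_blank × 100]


Apply the inhibitor-efficiency definition: IE = (CR_blank − CR_inh)/CR_blank × 100
IE = (12.83 − 4.01) / 12.83 × 100
IE = 8.82 / 12.83 × 100 = 68.7 %

68.7 %


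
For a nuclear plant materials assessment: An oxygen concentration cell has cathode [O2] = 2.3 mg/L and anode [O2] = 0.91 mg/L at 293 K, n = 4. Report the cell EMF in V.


Apply the Nernst concentration-cell relation: E = (RT/nF)*ln(C_cathode/C_anode)
RT/nF = 8.314*293/(4*96485) = 0.00631187 V
ln(2.3/0.91) = 0.92722
E = 0.00631187 * 0.92722 = 0.00585 V

0.00585 V


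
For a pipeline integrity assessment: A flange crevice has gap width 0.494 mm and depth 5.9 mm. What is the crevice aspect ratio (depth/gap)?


Aspect ratio = depth / gap
Ratio = 5.9 / 0.494 = 11.9

11.9


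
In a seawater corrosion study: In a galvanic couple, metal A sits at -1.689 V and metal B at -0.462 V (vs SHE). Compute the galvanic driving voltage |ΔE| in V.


Driving voltage is the absolute potential difference.
|ΔE| = |-1.689 − (-0.462)| = 1.227 V

1.227 V


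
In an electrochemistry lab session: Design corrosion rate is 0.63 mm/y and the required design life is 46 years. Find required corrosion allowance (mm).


Corrosion allowance = CR × design life
CA = 0.63 * 46 = 28.98 mm

28.98 mm


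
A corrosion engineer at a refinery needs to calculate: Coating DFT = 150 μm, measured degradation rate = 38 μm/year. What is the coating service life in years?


Service life = thickness / degradation rate
Life = 150 / 38 = 3.9 years

3.9 years


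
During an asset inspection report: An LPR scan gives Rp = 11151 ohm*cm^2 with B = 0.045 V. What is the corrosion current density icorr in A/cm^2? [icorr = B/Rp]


Apply the Stern-Geary relation: icorr = B / Rp
icorr = 0.045 / 11151 = 4.036×10^-6 A/cm^2

4.036×10^-6 A/cm^2


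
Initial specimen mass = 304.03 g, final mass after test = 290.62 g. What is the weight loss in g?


Weight loss = initial − final
WL = 304.03 − 290.62 = 13.41 g

13.41 g


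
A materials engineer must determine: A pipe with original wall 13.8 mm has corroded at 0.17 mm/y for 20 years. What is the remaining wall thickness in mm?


Remaining wall = original − CR × time
t = 13.8 − 0.17*20 = 13.8 − 3.4 = 10.4 mm

10.4 mm


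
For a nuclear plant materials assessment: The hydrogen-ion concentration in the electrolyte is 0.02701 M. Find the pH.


pH = −log10[H+]
pH = −log10(0.02701) = 1.57

1.57


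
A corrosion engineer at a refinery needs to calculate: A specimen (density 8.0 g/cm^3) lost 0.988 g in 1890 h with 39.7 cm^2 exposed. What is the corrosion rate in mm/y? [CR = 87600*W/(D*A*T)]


Apply the mm/y weight-loss relation: CR = 87600 * W / (D * A * T)
Numerator: 87600 * 0.988 = 86548.8
Denominator: 8.0 * 39.7 * 1890 = 600264.0
CR = 86548.8 / 600264.0 = 0.1442 mm/y

0.1442 mm/y


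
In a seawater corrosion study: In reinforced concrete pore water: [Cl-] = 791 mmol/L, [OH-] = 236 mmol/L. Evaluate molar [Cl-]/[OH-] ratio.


Threshold parameter = [Cl-] / [OH-] (molar basis; both in mmol/L, so units cancel)
Ratio = 791 / 236 = 3.35

3.35


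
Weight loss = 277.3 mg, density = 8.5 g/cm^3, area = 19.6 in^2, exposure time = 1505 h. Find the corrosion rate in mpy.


Apply the mpy weight-loss relation: CR = 534 * W / (D * A * T)
Numerator: 534 * 277.3 = 148078.2
Denominator: 8.5 * 19.6 * 1505 = 250733.0
CR = 148078.2 / 250733.0 = 0.591 mpy

0.591 mpy


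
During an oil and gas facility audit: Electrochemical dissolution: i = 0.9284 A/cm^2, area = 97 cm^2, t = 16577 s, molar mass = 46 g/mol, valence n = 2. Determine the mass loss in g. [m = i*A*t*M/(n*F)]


Apply Faraday's law: m = i*A*t*M / (n*F)
Total charge passed Q = i*A*t = 0.9284*97*16577 = 1492838.4196 C
m = Q*M/(n*F) = 1492838.4196*46/(2*96485) = 355.86136 g

355.86136 g


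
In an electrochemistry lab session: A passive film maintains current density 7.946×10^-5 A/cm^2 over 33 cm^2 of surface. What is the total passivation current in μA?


I = i_pass * A, then convert A → μA (×10^6)
I = 7.946×10^-5 * 33 * 10^6 = 2622.18 μA

2622.18 μA


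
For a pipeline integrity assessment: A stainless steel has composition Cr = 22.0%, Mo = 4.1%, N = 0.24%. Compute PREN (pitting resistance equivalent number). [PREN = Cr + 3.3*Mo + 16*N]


Apply the PREN formula: PREN = Cr + 3.3*Mo + 16*N
PREN = 22.0 + 3.3*4.1 + 16*0.24
PREN = 22.0 + 13.53 + 3.84 = 39.37

39.37


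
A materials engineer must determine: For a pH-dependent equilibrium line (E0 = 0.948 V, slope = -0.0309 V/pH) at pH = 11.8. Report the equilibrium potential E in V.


Apply the Pourbaix line equation: E = E0 + slope*pH
E = 0.948 + (-0.0309)*11.8 = 0.948 + (-0.36462) = 0.58338 V
Rounded to 4 decimal places: E = 0.5834 V

0.5834 V


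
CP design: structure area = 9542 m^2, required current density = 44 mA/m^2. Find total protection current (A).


I = area * current density, then convert mA → A (÷1000)
I = 9542 * 44 / 1000 = 419.85 A

419.85 A


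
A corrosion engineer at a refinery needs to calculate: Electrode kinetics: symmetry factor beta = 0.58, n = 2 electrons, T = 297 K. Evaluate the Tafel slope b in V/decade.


Apply the Tafel slope relation: b = 2.303*R*T/(beta*n*F)
Numerator: 2.303 * 8.314 * 297 = 5686.7
Denominator: 0.58 * 2 * 96485 = 111922.6
b = 5686.7 / 111922.6 = 0.051 V/decade

0.051 V/decade


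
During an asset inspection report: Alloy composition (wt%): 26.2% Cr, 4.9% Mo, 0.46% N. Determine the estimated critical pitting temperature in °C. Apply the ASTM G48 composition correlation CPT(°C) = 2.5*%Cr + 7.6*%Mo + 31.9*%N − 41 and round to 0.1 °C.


Apply the ASTM G48 empirical CPT estimate: CPT(°C) = 2.5*%Cr + 7.6*%Mo + 31.9*%N − 41
2.5*26.2 = 65.5; 7.6*4.9 = 37.24; 31.9*0.46 = 14.674
CPT = 65.5 + 37.24 + 14.674 − 41 = 76.414 °C
Rounded to 0.1 °C: CPT ≈ 76.4 °C

76.4 °C


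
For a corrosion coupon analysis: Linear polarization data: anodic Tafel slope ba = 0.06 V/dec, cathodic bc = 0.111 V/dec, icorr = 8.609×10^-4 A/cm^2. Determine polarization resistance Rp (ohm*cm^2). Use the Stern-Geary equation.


Apply the Stern-Geary equation: Rp = ba*bc / (2.303*icorr*(ba+bc))
ba*bc = 0.06*0.111 = 0.00666
ba+bc = 0.171; 2.303*icorr*(ba+bc) = 2.303*8.609×10^-4*0.171 = 3.3903361×10^-4
Rp = 0.00666 / 3.3903361×10^-4 = 19.64 ohm*cm^2

19.64 ohm*cm^2


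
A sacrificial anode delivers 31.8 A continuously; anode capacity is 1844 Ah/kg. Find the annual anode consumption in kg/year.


Annual consumption = current * hours per year / capacity
Rate = 31.8 * 8760 / 1844 = 151.1 kg/year

151.1 kg/year


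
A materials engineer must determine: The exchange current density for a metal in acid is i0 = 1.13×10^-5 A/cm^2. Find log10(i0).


i0 = 1.13×10^-5 A/cm^2
log10(i0) = -4.947

-4.947


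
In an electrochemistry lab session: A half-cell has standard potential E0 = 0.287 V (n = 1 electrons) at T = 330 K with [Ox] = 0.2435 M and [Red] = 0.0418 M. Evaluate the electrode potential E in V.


Apply the Nernst equation: E = E0 + (RT/nF)*ln([Ox]/[Red])
Step 1: RT/nF = 8.314*330/(1*96485) = 0.02843572 V
Step 2: [Ox]/[Red] = 0.2435/0.0418 = 5.825359
Step 3: ln(5.825359) = 1.762221
Step 4: correction = 0.02843572 * 1.762221 = 0.05 V
E = 0.287 + 0.05 = 0.337 V

0.337 V


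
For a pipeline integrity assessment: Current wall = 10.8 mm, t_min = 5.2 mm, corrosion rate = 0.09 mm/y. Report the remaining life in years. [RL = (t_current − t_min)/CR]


Apply the remaining-life relation: RL = (t_current − t_min) / CR
RL = (10.8 − 5.2) / 0.09 = 5.6 / 0.09 = 62.2 years

62.2 years


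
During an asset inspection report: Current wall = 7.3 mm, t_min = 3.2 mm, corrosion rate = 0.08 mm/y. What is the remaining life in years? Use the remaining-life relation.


Apply the remaining-life relation: RL = (t_current − t_min) / CR
RL = (7.3 − 3.2) / 0.08 = 4.1 / 0.08 = 51.3 years

51.3 years


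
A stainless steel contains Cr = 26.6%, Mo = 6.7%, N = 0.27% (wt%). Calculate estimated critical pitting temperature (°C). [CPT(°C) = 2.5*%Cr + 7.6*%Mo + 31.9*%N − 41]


Apply the ASTM G48 empirical CPT estimate: CPT(°C) = 2.5*%Cr + 7.6*%Mo + 31.9*%N − 41
2.5*26.6 = 66.5; 7.6*6.7 = 50.92; 31.9*0.27 = 8.613
CPT = 66.5 + 50.92 + 8.613 − 41 = 85.033 °C
Rounded to 0.1 °C: CPT ≈ 85.0 °C

85.0 °C


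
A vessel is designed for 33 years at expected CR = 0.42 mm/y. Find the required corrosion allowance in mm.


Corrosion allowance = CR × design life
CA = 0.42 * 33 = 13.86 mm

13.86 mm


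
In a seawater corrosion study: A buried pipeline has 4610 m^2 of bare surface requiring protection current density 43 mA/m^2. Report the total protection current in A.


I = area * current density, then convert mA → A (÷1000)
I = 4610 * 43 / 1000 = 198.23 A

198.23 A


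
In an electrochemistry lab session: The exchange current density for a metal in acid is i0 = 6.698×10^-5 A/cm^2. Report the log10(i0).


i0 = 6.698×10^-5 A/cm^2
log10(i0) = -4.174

-4.174


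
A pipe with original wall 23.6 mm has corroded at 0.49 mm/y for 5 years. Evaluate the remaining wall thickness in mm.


Remaining wall = original − CR × time
t = 23.6 − 0.49*5 = 23.6 − 2.45 = 21.15 mm

21.15 mm


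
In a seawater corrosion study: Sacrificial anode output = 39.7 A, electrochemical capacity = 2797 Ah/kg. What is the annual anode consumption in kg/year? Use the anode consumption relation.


Annual consumption = current * hours per year / capacity
Rate = 39.7 * 8760 / 2797 = 124.3 kg/year

124.3 kg/year


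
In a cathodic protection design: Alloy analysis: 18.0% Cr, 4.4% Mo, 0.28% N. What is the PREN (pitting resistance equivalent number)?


Apply the PREN formula: PREN = Cr + 3.3*Mo + 16*N
PREN = 18.0 + 3.3*4.4 + 16*0.28
PREN = 18.0 + 14.52 + 4.48 = 37.0

37.0


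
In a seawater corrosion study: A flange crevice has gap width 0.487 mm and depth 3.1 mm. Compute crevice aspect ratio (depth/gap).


Aspect ratio = depth / gap
Ratio = 3.1 / 0.487 = 6.4

6.4


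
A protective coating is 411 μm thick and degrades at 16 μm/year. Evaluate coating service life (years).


Service life = thickness / degradation rate
Life = 411 / 16 = 25.7 years

25.7 years


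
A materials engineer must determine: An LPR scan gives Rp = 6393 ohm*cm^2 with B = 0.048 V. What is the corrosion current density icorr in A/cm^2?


Apply the Stern-Geary relation: icorr = B / Rp
icorr = 0.048 / 6393 = 7.508×10^-6 A/cm^2

7.508×10^-6 A/cm^2


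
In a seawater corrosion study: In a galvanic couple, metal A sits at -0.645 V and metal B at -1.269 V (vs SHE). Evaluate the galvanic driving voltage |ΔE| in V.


Driving voltage is the absolute potential difference.
|ΔE| = |-0.645 − (-1.269)| = 0.624 V

0.624 V


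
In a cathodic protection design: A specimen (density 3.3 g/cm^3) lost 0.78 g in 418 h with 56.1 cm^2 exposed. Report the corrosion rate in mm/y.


Apply the mm/y weight-loss relation: CR = 87600 * W / (D * A * T)
Numerator: 87600 * 0.78 = 68328.0
Denominator: 3.3 * 56.1 * 418 = 77384.34
CR = 68328.0 / 77384.34 = 0.882969 mm/y

0.882969 mm/y


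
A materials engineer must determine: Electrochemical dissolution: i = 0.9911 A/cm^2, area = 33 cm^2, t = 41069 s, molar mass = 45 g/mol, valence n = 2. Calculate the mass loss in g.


Apply Faraday's law: m = i*A*t*M / (n*F)
Total charge passed Q = i*A*t = 0.9911*33*41069 = 1343215.0347 C
m = Q*M/(n*F) = 1343215.0347*45/(2*96485) = 313.2335 g

313.2335 g


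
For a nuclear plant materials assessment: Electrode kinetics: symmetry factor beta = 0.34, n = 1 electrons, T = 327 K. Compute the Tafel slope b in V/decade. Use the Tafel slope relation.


Apply the Tafel slope relation: b = 2.303*R*T/(beta*n*F)
Numerator: 2.303 * 8.314 * 327 = 6261.12
Denominator: 0.34 * 1 * 96485 = 32804.9
b = 6261.12 / 32804.9 = 0.1909 V/decade

0.1909 V/decade


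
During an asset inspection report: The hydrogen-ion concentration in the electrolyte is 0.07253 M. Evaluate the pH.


pH = −log10[H+]
pH = −log10(0.07253) = 1.14

1.14


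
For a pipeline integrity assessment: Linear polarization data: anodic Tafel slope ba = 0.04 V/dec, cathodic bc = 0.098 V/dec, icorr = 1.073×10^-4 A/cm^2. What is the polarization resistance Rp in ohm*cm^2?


Apply the Stern-Geary equation: Rp = ba*bc / (2.303*icorr*(ba+bc))
ba*bc = 0.04*0.098 = 0.00392
ba+bc = 0.138; 2.303*icorr*(ba+bc) = 2.303*1.073×10^-4*0.138 = 3.4101442×10^-5
Rp = 0.00392 / 3.4101442×10^-5 = 115.0 ohm*cm^2

115.0 ohm*cm^2


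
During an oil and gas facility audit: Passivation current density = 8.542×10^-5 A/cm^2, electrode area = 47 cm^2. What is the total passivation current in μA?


I = i_pass * A, then convert A → μA (×10^6)
I = 8.542×10^-5 * 47 * 10^6 = 4014.74 μA

4014.74 μA


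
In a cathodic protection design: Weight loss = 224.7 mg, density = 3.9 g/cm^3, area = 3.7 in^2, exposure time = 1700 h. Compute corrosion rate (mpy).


Apply the mpy weight-loss relation: CR = 534 * W / (D * A * T)
Numerator: 534 * 224.7 = 119989.8
Denominator: 3.9 * 3.7 * 1700 = 24531.0
CR = 119989.8 / 24531.0 = 4.8914 mpy

4.8914 mpy


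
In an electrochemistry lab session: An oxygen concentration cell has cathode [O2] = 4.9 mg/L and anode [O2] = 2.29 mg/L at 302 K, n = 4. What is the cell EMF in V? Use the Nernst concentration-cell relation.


Apply the Nernst concentration-cell relation: E = (RT/nF)*ln(C_cathode/C_anode)
RT/nF = 8.314*302/(4*96485) = 0.00650575 V
ln(4.9/2.29) = 0.76068
E = 0.00650575 * 0.76068 = 0.00495 V

0.00495 V


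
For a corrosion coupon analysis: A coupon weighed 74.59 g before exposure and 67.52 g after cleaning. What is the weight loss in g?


Weight loss = initial − final
WL = 74.59 − 67.52 = 7.07 g

7.07 g


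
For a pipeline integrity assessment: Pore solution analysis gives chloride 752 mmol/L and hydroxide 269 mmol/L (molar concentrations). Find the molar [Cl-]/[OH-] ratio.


Threshold parameter = [Cl-] / [OH-] (molar basis; both in mmol/L, so units cancel)
Ratio = 752 / 269 = 2.8

2.8


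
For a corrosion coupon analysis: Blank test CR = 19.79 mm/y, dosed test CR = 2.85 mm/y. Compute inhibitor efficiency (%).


Apply the inhibitor-efficiency definition: IE = (CR_blank − CR_inh)/CR_blank × 100
IE = (19.79 − 2.85) / 19.79 × 100
IE = 16.94 / 19.79 × 100 = 85.6 %

85.6 %


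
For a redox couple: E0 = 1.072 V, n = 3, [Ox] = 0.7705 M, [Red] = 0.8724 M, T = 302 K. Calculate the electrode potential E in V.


Apply the Nernst equation: E = E0 + (RT/nF)*ln([Ox]/[Red])
Step 1: RT/nF = 8.314*302/(3*96485) = 0.00867433 V
Step 2: [Ox]/[Red] = 0.7705/0.8724 = 0.883196
Step 3: ln(0.883196) = -0.124208
Step 4: correction = 0.00867433 * -0.124208 = -0.0011 V
E = 1.072 + -0.0011 = 1.0709 V

1.0709 V


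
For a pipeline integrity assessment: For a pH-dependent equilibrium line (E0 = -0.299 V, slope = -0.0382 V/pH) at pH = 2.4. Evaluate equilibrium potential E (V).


Apply the Pourbaix line equation: E = E0 + slope*pH
E = -0.299 + (-0.0382)*2.4 = -0.299 + (-0.09168) = -0.39068 V
Rounded to 4 decimal places: E = -0.3907 V

-0.3907 V


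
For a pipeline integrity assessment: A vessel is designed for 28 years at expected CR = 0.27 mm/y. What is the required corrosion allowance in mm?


Corrosion allowance = CR × design life
CA = 0.27 * 28 = 7.56 mm

7.56 mm


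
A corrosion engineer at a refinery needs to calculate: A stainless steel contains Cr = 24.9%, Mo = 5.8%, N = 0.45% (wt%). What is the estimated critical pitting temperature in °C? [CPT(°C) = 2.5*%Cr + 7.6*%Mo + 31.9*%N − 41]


Apply the ASTM G48 empirical CPT estimate: CPT(°C) = 2.5*%Cr + 7.6*%Mo + 31.9*%N − 41
2.5*24.9 = 62.25; 7.6*5.8 = 44.08; 31.9*0.45 = 14.355
CPT = 62.25 + 44.08 + 14.355 − 41 = 79.685 °C
Rounded to 0.1 °C: CPT ≈ 79.7 °C

79.7 °C


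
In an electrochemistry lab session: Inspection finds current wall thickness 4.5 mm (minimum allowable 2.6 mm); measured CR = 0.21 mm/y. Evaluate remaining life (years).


Apply the remaining-life relation: RL = (t_current − t_min) / CR
RL = (4.5 − 2.6) / 0.21 = 1.9 / 0.21 = 9.0 years

9.0 years


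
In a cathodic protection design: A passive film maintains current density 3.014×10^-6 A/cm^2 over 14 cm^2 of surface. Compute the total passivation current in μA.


I = i_pass * A, then convert A → μA (×10^6)
I = 3.014×10^-6 * 14 * 10^6 = 42.2 μA

42.2 μA


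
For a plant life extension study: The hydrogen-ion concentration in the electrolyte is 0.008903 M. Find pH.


pH = −log10[H+]
pH = −log10(0.008903) = 2.05

2.05


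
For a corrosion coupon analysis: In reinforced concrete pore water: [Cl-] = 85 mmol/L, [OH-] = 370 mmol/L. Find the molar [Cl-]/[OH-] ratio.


Threshold parameter = [Cl-] / [OH-] (molar basis; both in mmol/L, so units cancel)
Ratio = 85 / 370 = 0.23

0.23


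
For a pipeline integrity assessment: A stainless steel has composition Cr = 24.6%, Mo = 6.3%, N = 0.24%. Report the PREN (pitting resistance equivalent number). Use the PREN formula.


Apply the PREN formula: PREN = Cr + 3.3*Mo + 16*N
PREN = 24.6 + 3.3*6.3 + 16*0.24
PREN = 24.6 + 20.79 + 3.84 = 49.23

49.23


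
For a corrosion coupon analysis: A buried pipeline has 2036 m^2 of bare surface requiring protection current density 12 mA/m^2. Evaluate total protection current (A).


I = area * current density, then convert mA → A (÷1000)
I = 2036 * 12 / 1000 = 24.43 A

24.43 A


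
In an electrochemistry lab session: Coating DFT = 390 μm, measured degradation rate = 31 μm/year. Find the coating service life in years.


Service life = thickness / degradation rate
Life = 390 / 31 = 12.6 years

12.6 years


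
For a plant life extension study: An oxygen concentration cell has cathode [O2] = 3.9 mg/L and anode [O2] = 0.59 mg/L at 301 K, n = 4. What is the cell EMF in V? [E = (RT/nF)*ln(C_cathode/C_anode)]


Apply the Nernst concentration-cell relation: E = (RT/nF)*ln(C_cathode/C_anode)
RT/nF = 8.314*301/(4*96485) = 0.0064842 V
ln(3.9/0.59) = 1.88861
E = 0.0064842 * 1.88861 = 0.01225 V

0.01225 V


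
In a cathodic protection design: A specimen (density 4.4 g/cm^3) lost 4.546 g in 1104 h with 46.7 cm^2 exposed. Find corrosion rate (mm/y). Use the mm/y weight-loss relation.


Apply the mm/y weight-loss relation: CR = 87600 * W / (D * A * T)
Numerator: 87600 * 4.546 = 398229.6
Denominator: 4.4 * 46.7 * 1104 = 226849.92
CR = 398229.6 / 226849.92 = 1.75548 mm/y

1.75548 mm/y


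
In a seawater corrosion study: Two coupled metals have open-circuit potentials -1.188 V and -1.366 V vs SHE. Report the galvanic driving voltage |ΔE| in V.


Driving voltage is the absolute potential difference.
|ΔE| = |-1.188 − (-1.366)| = 0.178 V

0.178 V


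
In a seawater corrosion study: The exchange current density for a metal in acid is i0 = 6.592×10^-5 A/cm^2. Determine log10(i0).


i0 = 6.592×10^-5 A/cm^2
log10(i0) = -4.181

-4.181


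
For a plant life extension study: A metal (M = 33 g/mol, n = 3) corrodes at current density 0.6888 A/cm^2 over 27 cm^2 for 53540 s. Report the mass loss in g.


Apply Faraday's law: m = i*A*t*M / (n*F)
Total charge passed Q = i*A*t = 0.6888*27*53540 = 995715.504 C
m = Q*M/(n*F) = 995715.504*33/(3*96485) = 113.51889 g

113.51889 g


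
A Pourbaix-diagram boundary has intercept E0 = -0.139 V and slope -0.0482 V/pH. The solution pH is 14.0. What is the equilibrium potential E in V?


Apply the Pourbaix line equation: E = E0 + slope*pH
E = -0.139 + (-0.0482)*14.0 = -0.139 + (-0.6748) = -0.8138 V
Rounded to 3 decimal places: E = -0.814 V

-0.814 V


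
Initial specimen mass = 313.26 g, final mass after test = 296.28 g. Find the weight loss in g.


Weight loss = initial − final
WL = 313.26 − 296.28 = 16.98 g

16.98 g


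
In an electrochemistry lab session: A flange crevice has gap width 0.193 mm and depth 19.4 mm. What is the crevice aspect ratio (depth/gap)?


Aspect ratio = depth / gap
Ratio = 19.4 / 0.193 = 100.5

100.5


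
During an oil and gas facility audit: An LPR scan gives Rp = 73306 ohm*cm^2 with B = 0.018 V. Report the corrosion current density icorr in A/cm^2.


Apply the Stern-Geary relation: icorr = B / Rp
icorr = 0.018 / 73306 = 2.455×10^-7 A/cm^2

2.455×10^-7 A/cm^2


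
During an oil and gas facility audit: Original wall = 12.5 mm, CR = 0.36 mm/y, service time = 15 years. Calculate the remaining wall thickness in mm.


Remaining wall = original − CR × time
t = 12.5 − 0.36*15 = 12.5 − 5.4 = 7.1 mm

7.1 mm


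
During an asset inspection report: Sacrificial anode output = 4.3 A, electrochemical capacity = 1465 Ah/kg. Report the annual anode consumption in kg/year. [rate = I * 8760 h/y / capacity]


Annual consumption = current * hours per year / capacity
Rate = 4.3 * 8760 / 1465 = 25.7 kg/year

25.7 kg/year


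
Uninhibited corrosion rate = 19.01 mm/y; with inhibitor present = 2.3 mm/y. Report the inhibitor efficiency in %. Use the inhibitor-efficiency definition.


Apply the inhibitor-efficiency definition: IE = (CR_blank − CR_inh)/CR_blank × 100
IE = (19.01 − 2.3) / 19.01 × 100
IE = 16.71 / 19.01 × 100 = 87.9 %

87.9 %


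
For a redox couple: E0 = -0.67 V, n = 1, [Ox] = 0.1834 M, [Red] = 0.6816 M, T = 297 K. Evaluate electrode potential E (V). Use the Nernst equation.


Apply the Nernst equation: E = E0 + (RT/nF)*ln([Ox]/[Red])
Step 1: RT/nF = 8.314*297/(1*96485) = 0.02559214 V
Step 2: [Ox]/[Red] = 0.1834/0.6816 = 0.269073
Step 3: ln(0.269073) = -1.312773
Step 4: correction = 0.02559214 * -1.312773 = -0.034 V
E = -0.67 + -0.034 = -0.704 V

-0.704 V


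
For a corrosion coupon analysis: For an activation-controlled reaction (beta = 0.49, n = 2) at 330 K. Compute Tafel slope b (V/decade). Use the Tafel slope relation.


Apply the Tafel slope relation: b = 2.303*R*T/(beta*n*F)
Numerator: 2.303 * 8.314 * 330 = 6318.56
Denominator: 0.49 * 2 * 96485 = 94555.3
b = 6318.56 / 94555.3 = 0.067 V/decade

0.067 V/decade


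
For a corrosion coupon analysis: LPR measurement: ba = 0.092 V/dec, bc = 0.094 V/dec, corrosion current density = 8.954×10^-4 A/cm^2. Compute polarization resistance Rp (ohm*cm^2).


Apply the Stern-Geary equation: Rp = ba*bc / (2.303*icorr*(ba+bc))
ba*bc = 0.092*0.094 = 0.008648
ba+bc = 0.186; 2.303*icorr*(ba+bc) = 2.303*8.954×10^-4*0.186 = 3.8355175×10^-4
Rp = 0.008648 / 3.8355175×10^-4 = 22.55 ohm*cm^2

22.55 ohm*cm^2


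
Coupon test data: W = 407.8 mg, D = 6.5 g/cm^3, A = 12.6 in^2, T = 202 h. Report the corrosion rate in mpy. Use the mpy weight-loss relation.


Apply the mpy weight-loss relation: CR = 534 * W / (D * A * T)
Numerator: 534 * 407.8 = 217765.2
Denominator: 6.5 * 12.6 * 202 = 16543.8
CR = 217765.2 / 16543.8 = 13.16295 mpy

13.16295 mpy


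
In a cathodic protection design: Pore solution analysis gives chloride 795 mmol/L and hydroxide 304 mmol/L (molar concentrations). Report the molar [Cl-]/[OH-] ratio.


Threshold parameter = [Cl-] / [OH-] (molar basis; both in mmol/L, so units cancel)
Ratio = 795 / 304 = 2.62

2.62


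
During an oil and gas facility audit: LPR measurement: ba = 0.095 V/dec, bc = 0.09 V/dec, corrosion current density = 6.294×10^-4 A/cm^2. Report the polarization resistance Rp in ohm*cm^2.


Apply the Stern-Geary equation: Rp = ba*bc / (2.303*icorr*(ba+bc))
ba*bc = 0.095*0.09 = 0.00855
ba+bc = 0.185; 2.303*icorr*(ba+bc) = 2.303*6.294×10^-4*0.185 = 2.6815902×10^-4
Rp = 0.00855 / 2.6815902×10^-4 = 31.88 ohm*cm^2

31.88 ohm*cm^2


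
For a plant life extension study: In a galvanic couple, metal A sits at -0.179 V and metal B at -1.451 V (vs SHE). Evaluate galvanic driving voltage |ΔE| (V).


Driving voltage is the absolute potential difference.
|ΔE| = |-0.179 − (-1.451)| = 1.272 V

1.272 V


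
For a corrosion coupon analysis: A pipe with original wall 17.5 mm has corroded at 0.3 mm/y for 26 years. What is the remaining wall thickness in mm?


Remaining wall = original − CR × time
t = 17.5 − 0.3*26 = 17.5 − 7.8 = 9.7 mm

9.7 mm


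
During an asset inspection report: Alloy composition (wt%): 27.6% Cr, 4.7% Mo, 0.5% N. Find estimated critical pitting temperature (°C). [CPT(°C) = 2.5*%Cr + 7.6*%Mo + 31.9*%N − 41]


Apply the ASTM G48 empirical CPT estimate: CPT(°C) = 2.5*%Cr + 7.6*%Mo + 31.9*%N − 41
2.5*27.6 = 69; 7.6*4.7 = 35.72; 31.9*0.5 = 15.95
CPT = 69 + 35.72 + 15.95 − 41 = 79.67 °C
Rounded to 0.1 °C: CPT ≈ 79.7 °C

79.7 °C


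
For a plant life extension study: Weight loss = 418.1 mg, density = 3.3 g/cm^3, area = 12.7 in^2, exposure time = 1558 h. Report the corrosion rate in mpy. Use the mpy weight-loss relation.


Apply the mpy weight-loss relation: CR = 534 * W / (D * A * T)
Numerator: 534 * 418.1 = 223265.4
Denominator: 3.3 * 12.7 * 1558 = 65295.78
CR = 223265.4 / 65295.78 = 3.4193 mpy

3.4193 mpy


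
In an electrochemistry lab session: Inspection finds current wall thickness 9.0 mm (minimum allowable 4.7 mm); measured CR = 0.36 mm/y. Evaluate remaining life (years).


Apply the remaining-life relation: RL = (t_current − t_min) / CR
RL = (9.0 − 4.7) / 0.36 = 4.3 / 0.36 = 11.9 years

11.9 years


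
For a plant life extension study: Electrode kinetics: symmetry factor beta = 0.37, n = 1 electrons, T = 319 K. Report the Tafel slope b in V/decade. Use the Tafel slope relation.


Apply the Tafel slope relation: b = 2.303*R*T/(beta*n*F)
Numerator: 2.303 * 8.314 * 319 = 6107.94
Denominator: 0.37 * 1 * 96485 = 35699.45
b = 6107.94 / 35699.45 = 0.171 V/decade

0.171 V/decade


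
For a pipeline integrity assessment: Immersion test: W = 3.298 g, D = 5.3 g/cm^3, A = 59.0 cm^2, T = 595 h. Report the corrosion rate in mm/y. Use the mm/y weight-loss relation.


Apply the mm/y weight-loss relation: CR = 87600 * W / (D * A * T)
Numerator: 87600 * 3.298 = 288904.8
Denominator: 5.3 * 59.0 * 595 = 186056.5
CR = 288904.8 / 186056.5 = 1.5528 mm/y

1.5528 mm/y


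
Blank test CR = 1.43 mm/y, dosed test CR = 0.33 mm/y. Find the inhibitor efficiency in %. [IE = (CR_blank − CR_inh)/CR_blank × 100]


Apply the inhibitor-efficiency definition: IE = (CR_blank − CR_inh)/CR_blank × 100
IE = (1.43 − 0.33) / 1.43 × 100
IE = 1.1 / 1.43 × 100 = 76.9 %

76.9 %
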